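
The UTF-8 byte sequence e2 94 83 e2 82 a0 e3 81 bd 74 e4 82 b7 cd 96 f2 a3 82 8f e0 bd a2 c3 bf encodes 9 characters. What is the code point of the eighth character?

Offset 0: leading byte 0xE2 = 11100010 → 3-byte char #1 = E2 94 83.
Offset 3: leading byte 0xE2 = 11100010 → 3-byte char #2 = E2 82 A0.
Offset 6: leading byte 0xE3 = 11100011 → 3-byte char #3 = E3 81 BD.
Offset 9: leading byte 0x74 = 01110100 → 1-byte char #4 = 74.
Offset 10: leading byte 0xE4 = 11100100 → 3-byte char #5 = E4 82 B7.
Offset 13: leading byte 0xCD = 11001101 → 2-byte char #6 = CD 96.
Offset 15: leading byte 0xF2 = 11110010 → 4-byte char #7 = F2 A3 82 8F.
Offset 19: leading byte 0xE0 = 11100000 → 3-byte char #8 = E0 BD A2.
Leading byte 0xE0 = 11100000 matches 1110xxxx → 3-byte sequence.
Byte 1: 0xE0 = 11100000, payload 0000 (4 bits).
Byte 2: 0xBD = 10111101 (10xxxxxx ✓), payload 111101.
Byte 3: 0xA2 = 10100010 (10xxxxxx ✓), payload 100010.
Concatenate: 0000111101100010 = 0xF62 (16 bits → U+0F62).

U+0F62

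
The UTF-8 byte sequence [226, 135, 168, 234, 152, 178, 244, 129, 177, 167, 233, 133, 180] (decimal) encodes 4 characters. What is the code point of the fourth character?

Offset 0: leading byte 0xE2 = 11100010 → 3-byte char #1 = E2 87 A8.
Offset 3: leading byte 0xEA = 11101010 → 3-byte char #2 = EA 98 B2.
Offset 6: leading byte 0xF4 = 11110100 → 4-byte char #3 = F4 81 B1 A7.
Offset 10: leading byte 0xE9 = 11101001 → 3-byte char #4 = E9 85 B4.
Leading byte 0xE9 = 11101001 matches 1110xxxx → 3-byte sequence.
Byte 1: 0xE9 = 11101001, payload 1001 (4 bits).
Byte 2: 0x85 = 10000101 (10xxxxxx ✓), payload 000101.
Byte 3: 0xB4 = 10110100 (10xxxxxx ✓), payload 110100.
Concatenate: 1001000101110100 = 0x9174 (16 bits → U+9174).

U+9174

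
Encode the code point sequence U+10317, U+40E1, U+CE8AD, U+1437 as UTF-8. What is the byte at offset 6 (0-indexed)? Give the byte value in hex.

U+10317 → 4-byte form F0 90 8C 97 at offsets 0–3.
U+40E1 → 3-byte form E4 83 A1 at offsets 4–6.
Offset 6 falls in char 2's range; it's byte 3 of E4 83 A1 = 0xA1.

0xA1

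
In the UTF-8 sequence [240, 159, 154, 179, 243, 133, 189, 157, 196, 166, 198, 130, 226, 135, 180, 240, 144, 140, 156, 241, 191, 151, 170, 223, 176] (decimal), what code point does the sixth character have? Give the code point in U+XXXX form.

Offset 0: leading byte 0xF0 = 11110000 → 4-byte char #1 = F0 9F 9A B3.
Offset 4: leading byte 0xF3 = 11110011 → 4-byte char #2 = F3 85 BD 9D.
Offset 8: leading byte 0xC4 = 11000100 → 2-byte char #3 = C4 A6.
Offset 10: leading byte 0xC6 = 11000110 → 2-byte char #4 = C6 82.
Offset 12: leading byte 0xE2 = 11100010 → 3-byte char #5 = E2 87 B4.
Offset 15: leading byte 0xF0 = 11110000 → 4-byte char #6 = F0 90 8C 9C.
Leading byte 0xF0 = 11110000 matches 11110xxx → 4-byte sequence.
Byte 1: 0xF0 = 11110000, payload 000 (3 bits).
Byte 2: 0x90 = 10010000 (10xxxxxx ✓), payload 010000.
Byte 3: 0x8C = 10001100 (10xxxxxx ✓), payload 001100.
Byte 4: 0x9C = 10011100 (10xxxxxx ✓), payload 011100.
Concatenate: 000010000001100011100 = 0x1031C (21 bits → U+1031C).

U+1031C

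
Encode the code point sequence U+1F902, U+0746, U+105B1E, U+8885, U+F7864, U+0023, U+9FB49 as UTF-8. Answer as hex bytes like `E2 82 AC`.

F0 9F A4 82 DD 86 F4 85 AC 9E E8 A2 85 F3 B7 A1 A4 23 F2 9F AD 89

U+1F902: 4-byte form → F0 9F A4 82.
U+0746: 2-byte form → DD 86.
U+105B1E: 4-byte form → F4 85 AC 9E.
U+8885: 3-byte form → E8 A2 85.
U+F7864: 4-byte form → F3 B7 A1 A4.
U+0023: 1-byte form → 23.
U+9FB49: 4-byte form → F2 9F AD 89.
Concatenated (22 bytes): F0 9F A4 82 DD 86 F4 85 AC 9E E8 A2 85 F3 B7 A1 A4 23 F2 9F AD 89.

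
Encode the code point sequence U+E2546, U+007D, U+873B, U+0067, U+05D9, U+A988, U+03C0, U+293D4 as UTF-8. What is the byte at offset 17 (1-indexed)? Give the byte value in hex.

1-indexed offset 17 is 0-indexed offset 16.
U+E2546 → 4-byte form F3 A2 95 86 at offsets 0–3.
U+007D → 1-byte form 7D at offsets 4–4.
U+873B → 3-byte form E8 9C BB at offsets 5–7.
U+0067 → 1-byte form 67 at offsets 8–8.
U+05D9 → 2-byte form D7 99 at offsets 9–10.
U+A988 → 3-byte form EA A6 88 at offsets 11–13.
U+03C0 → 2-byte form CF 80 at offsets 14–15.
U+293D4 → 4-byte form F0 A9 8F 94 at offsets 16–19.
Offset 16 falls in char 8's range; it's byte 1 of F0 A9 8F 94 = 0xF0.

0xF0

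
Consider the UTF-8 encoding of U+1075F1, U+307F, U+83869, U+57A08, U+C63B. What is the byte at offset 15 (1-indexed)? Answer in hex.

1-indexed offset 15 is 0-indexed offset 14.
U+1075F1 → 4-byte form F4 87 97 B1 at offsets 0–3.
U+307F → 3-byte form E3 81 BF at offsets 4–6.
U+83869 → 4-byte form F2 83 A1 A9 at offsets 7–10.
U+57A08 → 4-byte form F1 97 A8 88 at offsets 11–14.
Offset 14 falls in char 4's range; it's byte 4 of F1 97 A8 88 = 0x88.

0x88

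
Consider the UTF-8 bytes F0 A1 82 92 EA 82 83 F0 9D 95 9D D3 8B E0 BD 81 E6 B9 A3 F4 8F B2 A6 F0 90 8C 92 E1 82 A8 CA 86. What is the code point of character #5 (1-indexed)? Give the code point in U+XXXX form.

Offset 0: leading byte 0xF0 = 11110000 → 4-byte char #1 = F0 A1 82 92.
Offset 4: leading byte 0xEA = 11101010 → 3-byte char #2 = EA 82 83.
Offset 7: leading byte 0xF0 = 11110000 → 4-byte char #3 = F0 9D 95 9D.
Offset 11: leading byte 0xD3 = 11010011 → 2-byte char #4 = D3 8B.
Offset 13: leading byte 0xE0 = 11100000 → 3-byte char #5 = E0 BD 81.
Leading byte 0xE0 = 11100000 matches 1110xxxx → 3-byte sequence.
Byte 1: 0xE0 = 11100000, payload 0000 (4 bits).
Byte 2: 0xBD = 10111101 (10xxxxxx ✓), payload 111101.
Byte 3: 0x81 = 10000001 (10xxxxxx ✓), payload 000001.
Concatenate: 0000111101000001 = 0xF41 (16 bits → U+0F41).

U+0F41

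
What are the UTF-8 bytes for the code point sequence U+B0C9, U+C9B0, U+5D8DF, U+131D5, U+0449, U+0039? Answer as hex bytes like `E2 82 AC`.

U+B0C9: 3-byte form → EB 83 89.
U+C9B0: 3-byte form → EC A6 B0.
U+5D8DF: 4-byte form → F1 9D A3 9F.
U+131D5: 4-byte form → F0 93 87 95.
U+0449: 2-byte form → D1 89.
U+0039: 1-byte form → 39.
Concatenated (17 bytes): EB 83 89 EC A6 B0 F1 9D A3 9F F0 93 87 95 D1 89 39.

EB 83 89 EC A6 B0 F1 9D A3 9F F0 93 87 95 D1 89 39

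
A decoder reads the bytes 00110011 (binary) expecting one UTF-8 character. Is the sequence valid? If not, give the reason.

Leading byte 0x33 = 00110011 → 1-byte form.

valid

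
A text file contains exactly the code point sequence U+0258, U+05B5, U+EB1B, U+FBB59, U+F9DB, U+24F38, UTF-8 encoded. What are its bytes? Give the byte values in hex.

C9 98 D6 B5 EE AC 9B F3 BB AD 99 EF A7 9B F0 A4 BC B8

U+0258: 2-byte form → C9 98.
U+05B5: 2-byte form → D6 B5.
U+EB1B: 3-byte form → EE AC 9B.
U+FBB59: 4-byte form → F3 BB AD 99.
U+F9DB: 3-byte form → EF A7 9B.
U+24F38: 4-byte form → F0 A4 BC B8.
Concatenated (18 bytes): C9 98 D6 B5 EE AC 9B F3 BB AD 99 EF A7 9B F0 A4 BC B8.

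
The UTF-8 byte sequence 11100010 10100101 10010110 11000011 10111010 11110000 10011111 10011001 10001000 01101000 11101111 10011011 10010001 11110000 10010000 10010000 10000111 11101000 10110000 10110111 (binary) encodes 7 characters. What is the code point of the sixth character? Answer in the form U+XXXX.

U+10407

Offset 0: leading byte 0xE2 = 11100010 → 3-byte char #1 = E2 A5 96.
Offset 3: leading byte 0xC3 = 11000011 → 2-byte char #2 = C3 BA.
Offset 5: leading byte 0xF0 = 11110000 → 4-byte char #3 = F0 9F 99 88.
Offset 9: leading byte 0x68 = 01101000 → 1-byte char #4 = 68.
Offset 10: leading byte 0xEF = 11101111 → 3-byte char #5 = EF 9B 91.
Offset 13: leading byte 0xF0 = 11110000 → 4-byte char #6 = F0 90 90 87.
Leading byte 0xF0 = 11110000 matches 11110xxx → 4-byte sequence.
Byte 1: 0xF0 = 11110000, payload 000 (3 bits).
Byte 2: 0x90 = 10010000 (10xxxxxx ✓), payload 010000.
Byte 3: 0x90 = 10010000 (10xxxxxx ✓), payload 010000.
Byte 4: 0x87 = 10000111 (10xxxxxx ✓), payload 000111.
Concatenate: 000010000010000000111 = 0x10407 (21 bits → U+10407).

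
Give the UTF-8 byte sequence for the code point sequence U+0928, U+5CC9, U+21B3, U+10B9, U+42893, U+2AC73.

U+0928: 3-byte form → E0 A4 A8.
U+5CC9: 3-byte form → E5 B3 89.
U+21B3: 3-byte form → E2 86 B3.
U+10B9: 3-byte form → E1 82 B9.
U+42893: 4-byte form → F1 82 A2 93.
U+2AC73: 4-byte form → F0 AA B1 B3.
Concatenated (20 bytes): E0 A4 A8 E5 B3 89 E2 86 B3 E1 82 B9 F1 82 A2 93 F0 AA B1 B3.

E0 A4 A8 E5 B3 89 E2 86 B3 E1 82 B9 F1 82 A2 93 F0 AA B1 B3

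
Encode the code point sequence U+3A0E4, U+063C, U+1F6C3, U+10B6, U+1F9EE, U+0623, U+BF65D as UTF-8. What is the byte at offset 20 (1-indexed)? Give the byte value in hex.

0xF2

1-indexed offset 20 is 0-indexed offset 19.
U+3A0E4 → 4-byte form F0 BA 83 A4 at offsets 0–3.
U+063C → 2-byte form D8 BC at offsets 4–5.
U+1F6C3 → 4-byte form F0 9F 9B 83 at offsets 6–9.
U+10B6 → 3-byte form E1 82 B6 at offsets 10–12.
U+1F9EE → 4-byte form F0 9F A7 AE at offsets 13–16.
U+0623 → 2-byte form D8 A3 at offsets 17–18.
U+BF65D → 4-byte form F2 BF 99 9D at offsets 19–22.
Offset 19 falls in char 7's range; it's byte 1 of F2 BF 99 9D = 0xF2.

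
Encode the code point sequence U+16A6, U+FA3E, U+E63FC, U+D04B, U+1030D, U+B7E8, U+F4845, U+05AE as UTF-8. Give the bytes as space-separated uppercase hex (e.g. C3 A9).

U+16A6: 3-byte form → E1 9A A6.
U+FA3E: 3-byte form → EF A8 BE.
U+E63FC: 4-byte form → F3 A6 8F BC.
U+D04B: 3-byte form → ED 81 8B.
U+1030D: 4-byte form → F0 90 8C 8D.
U+B7E8: 3-byte form → EB 9F A8.
U+F4845: 4-byte form → F3 B4 A1 85.
U+05AE: 2-byte form → D6 AE.
Concatenated (26 bytes): E1 9A A6 EF A8 BE F3 A6 8F BC ED 81 8B F0 90 8C 8D EB 9F A8 F3 B4 A1 85 D6 AE.

E1 9A A6 EF A8 BE F3 A6 8F BC ED 81 8B F0 90 8C 8D EB 9F A8 F3 B4 A1 85 D6 AE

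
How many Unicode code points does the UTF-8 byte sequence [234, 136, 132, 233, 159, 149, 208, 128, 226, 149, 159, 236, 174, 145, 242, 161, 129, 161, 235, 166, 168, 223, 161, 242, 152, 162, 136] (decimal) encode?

9

Byte at offset 0: 0xEA = 11101010 → 3-byte char (#1). Advance 3.
Byte at offset 3: 0xE9 = 11101001 → 3-byte char (#2). Advance 3.
Byte at offset 6: 0xD0 = 11010000 → 2-byte char (#3). Advance 2.
Byte at offset 8: 0xE2 = 11100010 → 3-byte char (#4). Advance 3.
Byte at offset 11: 0xEC = 11101100 → 3-byte char (#5). Advance 3.
Byte at offset 14: 0xF2 = 11110010 → 4-byte char (#6). Advance 4.
Byte at offset 18: 0xEB = 11101011 → 3-byte char (#7). Advance 3.
Byte at offset 21: 0xDF = 11011111 → 2-byte char (#8). Advance 2.
Byte at offset 23: 0xF2 = 11110010 → 4-byte char (#9). Advance 4.
Reached end at offset 27 after 9 code points.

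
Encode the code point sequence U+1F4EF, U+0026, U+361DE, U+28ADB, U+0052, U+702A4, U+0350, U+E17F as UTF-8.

F0 9F 93 AF 26 F0 B6 87 9E F0 A8 AB 9B 52 F1 B0 8A A4 CD 90 EE 85 BF

U+1F4EF: 4-byte form → F0 9F 93 AF.
U+0026: 1-byte form → 26.
U+361DE: 4-byte form → F0 B6 87 9E.
U+28ADB: 4-byte form → F0 A8 AB 9B.
U+0052: 1-byte form → 52.
U+702A4: 4-byte form → F1 B0 8A A4.
U+0350: 2-byte form → CD 90.
U+E17F: 3-byte form → EE 85 BF.
Concatenated (23 bytes): F0 9F 93 AF 26 F0 B6 87 9E F0 A8 AB 9B 52 F1 B0 8A A4 CD 90 EE 85 BF.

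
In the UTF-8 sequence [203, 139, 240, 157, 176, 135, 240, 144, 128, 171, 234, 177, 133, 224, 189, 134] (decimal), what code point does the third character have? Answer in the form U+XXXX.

U+1002B

Offset 0: leading byte 0xCB = 11001011 → 2-byte char #1 = CB 8B.
Offset 2: leading byte 0xF0 = 11110000 → 4-byte char #2 = F0 9D B0 87.
Offset 6: leading byte 0xF0 = 11110000 → 4-byte char #3 = F0 90 80 AB.
Leading byte 0xF0 = 11110000 matches 11110xxx → 4-byte sequence.
Byte 1: 0xF0 = 11110000, payload 000 (3 bits).
Byte 2: 0x90 = 10010000 (10xxxxxx ✓), payload 010000.
Byte 3: 0x80 = 10000000 (10xxxxxx ✓), payload 000000.
Byte 4: 0xAB = 10101011 (10xxxxxx ✓), payload 101011.
Concatenate: 000010000000000101011 = 0x1002B (21 bits → U+1002B).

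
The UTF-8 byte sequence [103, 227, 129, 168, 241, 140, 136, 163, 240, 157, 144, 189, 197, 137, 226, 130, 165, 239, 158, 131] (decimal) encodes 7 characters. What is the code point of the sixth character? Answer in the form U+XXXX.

Offset 0: leading byte 0x67 = 01100111 → 1-byte char #1 = 67.
Offset 1: leading byte 0xE3 = 11100011 → 3-byte char #2 = E3 81 A8.
Offset 4: leading byte 0xF1 = 11110001 → 4-byte char #3 = F1 8C 88 A3.
Offset 8: leading byte 0xF0 = 11110000 → 4-byte char #4 = F0 9D 90 BD.
Offset 12: leading byte 0xC5 = 11000101 → 2-byte char #5 = C5 89.
Offset 14: leading byte 0xE2 = 11100010 → 3-byte char #6 = E2 82 A5.
Leading byte 0xE2 = 11100010 matches 1110xxxx → 3-byte sequence.
Byte 1: 0xE2 = 11100010, payload 0010 (4 bits).
Byte 2: 0x82 = 10000010 (10xxxxxx ✓), payload 000010.
Byte 3: 0xA5 = 10100101 (10xxxxxx ✓), payload 100101.
Concatenate: 0010000010100101 = 0x20A5 (16 bits → U+20A5).

U+20A5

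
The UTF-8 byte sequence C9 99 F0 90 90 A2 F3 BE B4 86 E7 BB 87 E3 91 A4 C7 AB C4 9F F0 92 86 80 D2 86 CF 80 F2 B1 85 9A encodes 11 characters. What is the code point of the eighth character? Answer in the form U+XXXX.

Offset 0: leading byte 0xC9 = 11001001 → 2-byte char #1 = C9 99.
Offset 2: leading byte 0xF0 = 11110000 → 4-byte char #2 = F0 90 90 A2.
Offset 6: leading byte 0xF3 = 11110011 → 4-byte char #3 = F3 BE B4 86.
Offset 10: leading byte 0xE7 = 11100111 → 3-byte char #4 = E7 BB 87.
Offset 13: leading byte 0xE3 = 11100011 → 3-byte char #5 = E3 91 A4.
Offset 16: leading byte 0xC7 = 11000111 → 2-byte char #6 = C7 AB.
Offset 18: leading byte 0xC4 = 11000100 → 2-byte char #7 = C4 9F.
Offset 20: leading byte 0xF0 = 11110000 → 4-byte char #8 = F0 92 86 80.
Leading byte 0xF0 = 11110000 matches 11110xxx → 4-byte sequence.
Byte 1: 0xF0 = 11110000, payload 000 (3 bits).
Byte 2: 0x92 = 10010010 (10xxxxxx ✓), payload 010010.
Byte 3: 0x86 = 10000110 (10xxxxxx ✓), payload 000110.
Byte 4: 0x80 = 10000000 (10xxxxxx ✓), payload 000000.
Concatenate: 000010010000110000000 = 0x12180 (21 bits → U+12180).

U+12180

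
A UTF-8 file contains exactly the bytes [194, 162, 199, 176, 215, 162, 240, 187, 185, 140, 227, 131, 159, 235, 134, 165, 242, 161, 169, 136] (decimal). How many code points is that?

7

Byte at offset 0: 0xC2 = 11000010 → 2-byte char (#1). Advance 2.
Byte at offset 2: 0xC7 = 11000111 → 2-byte char (#2). Advance 2.
Byte at offset 4: 0xD7 = 11010111 → 2-byte char (#3). Advance 2.
Byte at offset 6: 0xF0 = 11110000 → 4-byte char (#4). Advance 4.
Byte at offset 10: 0xE3 = 11100011 → 3-byte char (#5). Advance 3.
Byte at offset 13: 0xEB = 11101011 → 3-byte char (#6). Advance 3.
Byte at offset 16: 0xF2 = 11110010 → 4-byte char (#7). Advance 4.
Reached end at offset 20 after 7 code points.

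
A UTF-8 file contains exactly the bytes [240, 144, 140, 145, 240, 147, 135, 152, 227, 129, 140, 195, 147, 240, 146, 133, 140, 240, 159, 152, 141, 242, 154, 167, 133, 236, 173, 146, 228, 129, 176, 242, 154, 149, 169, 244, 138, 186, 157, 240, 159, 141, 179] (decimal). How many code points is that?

12

Byte at offset 0: 0xF0 = 11110000 → 4-byte char (#1). Advance 4.
Byte at offset 4: 0xF0 = 11110000 → 4-byte char (#2). Advance 4.
Byte at offset 8: 0xE3 = 11100011 → 3-byte char (#3). Advance 3.
Byte at offset 11: 0xC3 = 11000011 → 2-byte char (#4). Advance 2.
Byte at offset 13: 0xF0 = 11110000 → 4-byte char (#5). Advance 4.
Byte at offset 17: 0xF0 = 11110000 → 4-byte char (#6). Advance 4.
Byte at offset 21: 0xF2 = 11110010 → 4-byte char (#7). Advance 4.
Byte at offset 25: 0xEC = 11101100 → 3-byte char (#8). Advance 3.
Byte at offset 28: 0xE4 = 11100100 → 3-byte char (#9). Advance 3.
Byte at offset 31: 0xF2 = 11110010 → 4-byte char (#10). Advance 4.
Byte at offset 35: 0xF4 = 11110100 → 4-byte char (#11). Advance 4.
Byte at offset 39: 0xF0 = 11110000 → 4-byte char (#12). Advance 4.
Reached end at offset 43 after 12 code points.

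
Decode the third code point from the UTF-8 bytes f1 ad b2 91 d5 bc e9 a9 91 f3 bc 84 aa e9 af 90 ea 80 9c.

Offset 0: leading byte 0xF1 = 11110001 → 4-byte char #1 = F1 AD B2 91.
Offset 4: leading byte 0xD5 = 11010101 → 2-byte char #2 = D5 BC.
Offset 6: leading byte 0xE9 = 11101001 → 3-byte char #3 = E9 A9 91.
Leading byte 0xE9 = 11101001 matches 1110xxxx → 3-byte sequence.
Byte 1: 0xE9 = 11101001, payload 1001 (4 bits).
Byte 2: 0xA9 = 10101001 (10xxxxxx ✓), payload 101001.
Byte 3: 0x91 = 10010001 (10xxxxxx ✓), payload 010001.
Concatenate: 1001101001010001 = 0x9A51 (16 bits → U+9A51).

U+9A51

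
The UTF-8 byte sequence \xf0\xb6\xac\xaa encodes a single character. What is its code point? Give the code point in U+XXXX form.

Leading byte 0xF0 = 11110000 matches 11110xxx → 4-byte sequence.
Byte 1: 0xF0 = 11110000, payload 000 (3 bits).
Byte 2: 0xB6 = 10110110 (10xxxxxx ✓), payload 110110.
Byte 3: 0xAC = 10101100 (10xxxxxx ✓), payload 101100.
Byte 4: 0xAA = 10101010 (10xxxxxx ✓), payload 101010.
Concatenate: 000110110101100101010 = 0x36B2A (21 bits → U+36B2A).

U+36B2A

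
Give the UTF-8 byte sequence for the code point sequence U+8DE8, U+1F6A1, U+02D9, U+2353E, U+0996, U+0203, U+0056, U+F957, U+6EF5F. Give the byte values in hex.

U+8DE8: 3-byte form → E8 B7 A8.
U+1F6A1: 4-byte form → F0 9F 9A A1.
U+02D9: 2-byte form → CB 99.
U+2353E: 4-byte form → F0 A3 94 BE.
U+0996: 3-byte form → E0 A6 96.
U+0203: 2-byte form → C8 83.
U+0056: 1-byte form → 56.
U+F957: 3-byte form → EF A5 97.
U+6EF5F: 4-byte form → F1 AE BD 9F.
Concatenated (26 bytes): E8 B7 A8 F0 9F 9A A1 CB 99 F0 A3 94 BE E0 A6 96 C8 83 56 EF A5 97 F1 AE BD 9F.

E8 B7 A8 F0 9F 9A A1 CB 99 F0 A3 94 BE E0 A6 96 C8 83 56 EF A5 97 F1 AE BD 9F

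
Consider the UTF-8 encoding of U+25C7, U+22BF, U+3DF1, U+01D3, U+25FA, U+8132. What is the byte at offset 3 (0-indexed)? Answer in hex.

U+25C7 → 3-byte form E2 97 87 at offsets 0–2.
U+22BF → 3-byte form E2 8A BF at offsets 3–5.
Offset 3 falls in char 2's range; it's byte 1 of E2 8A BF = 0xE2.

0xE2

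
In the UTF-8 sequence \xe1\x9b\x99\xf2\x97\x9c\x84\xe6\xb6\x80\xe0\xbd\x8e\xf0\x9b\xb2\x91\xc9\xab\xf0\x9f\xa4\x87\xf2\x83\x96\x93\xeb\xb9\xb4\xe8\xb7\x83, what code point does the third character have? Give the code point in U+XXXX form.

U+6D80

Offset 0: leading byte 0xE1 = 11100001 → 3-byte char #1 = E1 9B 99.
Offset 3: leading byte 0xF2 = 11110010 → 4-byte char #2 = F2 97 9C 84.
Offset 7: leading byte 0xE6 = 11100110 → 3-byte char #3 = E6 B6 80.
Leading byte 0xE6 = 11100110 matches 1110xxxx → 3-byte sequence.
Byte 1: 0xE6 = 11100110, payload 0110 (4 bits).
Byte 2: 0xB6 = 10110110 (10xxxxxx ✓), payload 110110.
Byte 3: 0x80 = 10000000 (10xxxxxx ✓), payload 000000.
Concatenate: 0110110110000000 = 0x6D80 (16 bits → U+6D80).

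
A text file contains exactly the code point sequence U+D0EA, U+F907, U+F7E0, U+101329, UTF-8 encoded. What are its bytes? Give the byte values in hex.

ED 83 AA EF A4 87 EF 9F A0 F4 81 8C A9

U+D0EA: 3-byte form → ED 83 AA.
U+F907: 3-byte form → EF A4 87.
U+F7E0: 3-byte form → EF 9F A0.
U+101329: 4-byte form → F4 81 8C A9.
Concatenated (13 bytes): ED 83 AA EF A4 87 EF 9F A0 F4 81 8C A9.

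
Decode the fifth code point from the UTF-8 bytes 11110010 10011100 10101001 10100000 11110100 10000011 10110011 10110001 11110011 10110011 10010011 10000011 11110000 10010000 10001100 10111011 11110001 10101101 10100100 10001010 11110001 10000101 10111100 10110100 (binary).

Offset 0: leading byte 0xF2 = 11110010 → 4-byte char #1 = F2 9C A9 A0.
Offset 4: leading byte 0xF4 = 11110100 → 4-byte char #2 = F4 83 B3 B1.
Offset 8: leading byte 0xF3 = 11110011 → 4-byte char #3 = F3 B3 93 83.
Offset 12: leading byte 0xF0 = 11110000 → 4-byte char #4 = F0 90 8C BB.
Offset 16: leading byte 0xF1 = 11110001 → 4-byte char #5 = F1 AD A4 8A.
Leading byte 0xF1 = 11110001 matches 11110xxx → 4-byte sequence.
Byte 1: 0xF1 = 11110001, payload 001 (3 bits).
Byte 2: 0xAD = 10101101 (10xxxxxx ✓), payload 101101.
Byte 3: 0xA4 = 10100100 (10xxxxxx ✓), payload 100100.
Byte 4: 0x8A = 10001010 (10xxxxxx ✓), payload 001010.
Concatenate: 001101101100100001010 = 0x6D90A (21 bits → U+6D90A).

U+6D90A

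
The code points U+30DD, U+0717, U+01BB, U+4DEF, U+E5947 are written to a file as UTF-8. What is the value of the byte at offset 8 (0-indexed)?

U+30DD → 3-byte form E3 83 9D at offsets 0–2.
U+0717 → 2-byte form DC 97 at offsets 3–4.
U+01BB → 2-byte form C6 BB at offsets 5–6.
U+4DEF → 3-byte form E4 B7 AF at offsets 7–9.
Offset 8 falls in char 4's range; it's byte 2 of E4 B7 AF = 0xB7.

0xB7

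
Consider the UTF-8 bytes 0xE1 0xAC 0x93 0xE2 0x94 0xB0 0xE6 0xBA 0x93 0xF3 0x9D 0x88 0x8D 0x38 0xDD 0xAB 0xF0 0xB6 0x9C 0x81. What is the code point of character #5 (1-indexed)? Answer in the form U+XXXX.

U+0038

Offset 0: leading byte 0xE1 = 11100001 → 3-byte char #1 = E1 AC 93.
Offset 3: leading byte 0xE2 = 11100010 → 3-byte char #2 = E2 94 B0.
Offset 6: leading byte 0xE6 = 11100110 → 3-byte char #3 = E6 BA 93.
Offset 9: leading byte 0xF3 = 11110011 → 4-byte char #4 = F3 9D 88 8D.
Offset 13: leading byte 0x38 = 00111000 → 1-byte char #5 = 38.
Leading byte 0x38 = 00111000 matches 0xxxxxxx → 1-byte sequence.
Byte 1: 0x38 = 00111000, payload 0111000 (7 bits).
Concatenate: 0111000 = 0x38 (7 bits → U+0038).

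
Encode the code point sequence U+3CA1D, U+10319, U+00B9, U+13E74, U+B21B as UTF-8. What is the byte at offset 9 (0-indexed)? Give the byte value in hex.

U+3CA1D → 4-byte form F0 BC A8 9D at offsets 0–3.
U+10319 → 4-byte form F0 90 8C 99 at offsets 4–7.
U+00B9 → 2-byte form C2 B9 at offsets 8–9.
Offset 9 falls in char 3's range; it's byte 2 of C2 B9 = 0xB9.

0xB9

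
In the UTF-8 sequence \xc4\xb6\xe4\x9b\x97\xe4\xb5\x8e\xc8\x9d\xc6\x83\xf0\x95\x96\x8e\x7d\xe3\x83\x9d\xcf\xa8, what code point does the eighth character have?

Offset 0: leading byte 0xC4 = 11000100 → 2-byte char #1 = C4 B6.
Offset 2: leading byte 0xE4 = 11100100 → 3-byte char #2 = E4 9B 97.
Offset 5: leading byte 0xE4 = 11100100 → 3-byte char #3 = E4 B5 8E.
Offset 8: leading byte 0xC8 = 11001000 → 2-byte char #4 = C8 9D.
Offset 10: leading byte 0xC6 = 11000110 → 2-byte char #5 = C6 83.
Offset 12: leading byte 0xF0 = 11110000 → 4-byte char #6 = F0 95 96 8E.
Offset 16: leading byte 0x7D = 01111101 → 1-byte char #7 = 7D.
Offset 17: leading byte 0xE3 = 11100011 → 3-byte char #8 = E3 83 9D.
Leading byte 0xE3 = 11100011 matches 1110xxxx → 3-byte sequence.
Byte 1: 0xE3 = 11100011, payload 0011 (4 bits).
Byte 2: 0x83 = 10000011 (10xxxxxx ✓), payload 000011.
Byte 3: 0x9D = 10011101 (10xxxxxx ✓), payload 011101.
Concatenate: 0011000011011101 = 0x30DD (16 bits → U+30DD).

U+30DD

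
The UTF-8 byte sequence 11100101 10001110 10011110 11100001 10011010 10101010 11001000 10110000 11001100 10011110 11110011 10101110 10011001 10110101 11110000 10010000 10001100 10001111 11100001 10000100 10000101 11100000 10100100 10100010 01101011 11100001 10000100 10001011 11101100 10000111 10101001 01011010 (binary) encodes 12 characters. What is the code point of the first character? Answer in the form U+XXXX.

U+539E

Offset 0: leading byte 0xE5 = 11100101 → 3-byte char #1 = E5 8E 9E.
Leading byte 0xE5 = 11100101 matches 1110xxxx → 3-byte sequence.
Byte 1: 0xE5 = 11100101, payload 0101 (4 bits).
Byte 2: 0x8E = 10001110 (10xxxxxx ✓), payload 001110.
Byte 3: 0x9E = 10011110 (10xxxxxx ✓), payload 011110.
Concatenate: 0101001110011110 = 0x539E (16 bits → U+539E).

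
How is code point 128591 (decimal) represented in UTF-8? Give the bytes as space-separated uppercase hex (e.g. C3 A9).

F0 9F 99 8F

U+1F64F = 0x1F64F = 128591 decimal. In range U+10000–U+10FFFF → 4-byte form: 11110xxx 10xxxxxx 10xxxxxx 10xxxxxx.
Binary (21 bits): 000011111011001001111.
Split 3+6+6+6: 000 | 011111 | 011001 | 001111.
Byte 1: 11110000 = 0xF0.
Byte 2: 10011111 = 0x9F.
Byte 3: 10011001 = 0x99.
Byte 4: 10001111 = 0x8F.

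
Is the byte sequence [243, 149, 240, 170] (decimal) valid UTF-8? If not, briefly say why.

Leading byte 0xF3 = 11110011 → 4-byte form.
Byte 3 is 0xF0 = 11110000, which is not 10xxxxxx — expected a continuation byte.

invalid (non-continuation byte where continuation expected)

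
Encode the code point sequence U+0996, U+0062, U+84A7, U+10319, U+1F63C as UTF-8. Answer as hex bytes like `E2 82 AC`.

U+0996: 3-byte form → E0 A6 96.
U+0062: 1-byte form → 62.
U+84A7: 3-byte form → E8 92 A7.
U+10319: 4-byte form → F0 90 8C 99.
U+1F63C: 4-byte form → F0 9F 98 BC.
Concatenated (15 bytes): E0 A6 96 62 E8 92 A7 F0 90 8C 99 F0 9F 98 BC.

E0 A6 96 62 E8 92 A7 F0 90 8C 99 F0 9F 98 BC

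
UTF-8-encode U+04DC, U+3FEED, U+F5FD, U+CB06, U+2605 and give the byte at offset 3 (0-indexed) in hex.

0xBF

U+04DC → 2-byte form D3 9C at offsets 0–1.
U+3FEED → 4-byte form F0 BF BB AD at offsets 2–5.
Offset 3 falls in char 2's range; it's byte 2 of F0 BF BB AD = 0xBF.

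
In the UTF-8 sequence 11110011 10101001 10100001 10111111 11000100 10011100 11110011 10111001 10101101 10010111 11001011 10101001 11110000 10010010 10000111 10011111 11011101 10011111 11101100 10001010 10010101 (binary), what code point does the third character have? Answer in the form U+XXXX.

Offset 0: leading byte 0xF3 = 11110011 → 4-byte char #1 = F3 A9 A1 BF.
Offset 4: leading byte 0xC4 = 11000100 → 2-byte char #2 = C4 9C.
Offset 6: leading byte 0xF3 = 11110011 → 4-byte char #3 = F3 B9 AD 97.
Leading byte 0xF3 = 11110011 matches 11110xxx → 4-byte sequence.
Byte 1: 0xF3 = 11110011, payload 011 (3 bits).
Byte 2: 0xB9 = 10111001 (10xxxxxx ✓), payload 111001.
Byte 3: 0xAD = 10101101 (10xxxxxx ✓), payload 101101.
Byte 4: 0x97 = 10010111 (10xxxxxx ✓), payload 010111.
Concatenate: 011111001101101010111 = 0xF9B57 (21 bits → U+F9B57).

U+F9B57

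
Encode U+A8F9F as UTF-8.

F2 A8 BE 9F

U+A8F9F = 0xA8F9F = 692127 decimal. In range U+10000–U+10FFFF → 4-byte form: 11110xxx 10xxxxxx 10xxxxxx 10xxxxxx.
Binary (21 bits): 010101000111110011111.
Split 3+6+6+6: 010 | 101000 | 111110 | 011111.
Byte 1: 11110010 = 0xF2.
Byte 2: 10101000 = 0xA8.
Byte 3: 10111110 = 0xBE.
Byte 4: 10011111 = 0x9F.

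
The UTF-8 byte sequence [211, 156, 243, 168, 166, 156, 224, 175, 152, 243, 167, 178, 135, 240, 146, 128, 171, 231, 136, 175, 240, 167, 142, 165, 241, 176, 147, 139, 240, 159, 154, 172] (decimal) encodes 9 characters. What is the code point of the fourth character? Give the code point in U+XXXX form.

Offset 0: leading byte 0xD3 = 11010011 → 2-byte char #1 = D3 9C.
Offset 2: leading byte 0xF3 = 11110011 → 4-byte char #2 = F3 A8 A6 9C.
Offset 6: leading byte 0xE0 = 11100000 → 3-byte char #3 = E0 AF 98.
Offset 9: leading byte 0xF3 = 11110011 → 4-byte char #4 = F3 A7 B2 87.
Leading byte 0xF3 = 11110011 matches 11110xxx → 4-byte sequence.
Byte 1: 0xF3 = 11110011, payload 011 (3 bits).
Byte 2: 0xA7 = 10100111 (10xxxxxx ✓), payload 100111.
Byte 3: 0xB2 = 10110010 (10xxxxxx ✓), payload 110010.
Byte 4: 0x87 = 10000111 (10xxxxxx ✓), payload 000111.
Concatenate: 011100111110010000111 = 0xE7C87 (21 bits → U+E7C87).

U+E7C87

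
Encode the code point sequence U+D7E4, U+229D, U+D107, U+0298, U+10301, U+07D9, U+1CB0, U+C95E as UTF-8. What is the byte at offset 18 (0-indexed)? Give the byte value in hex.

0xB2

U+D7E4 → 3-byte form ED 9F A4 at offsets 0–2.
U+229D → 3-byte form E2 8A 9D at offsets 3–5.
U+D107 → 3-byte form ED 84 87 at offsets 6–8.
U+0298 → 2-byte form CA 98 at offsets 9–10.
U+10301 → 4-byte form F0 90 8C 81 at offsets 11–14.
U+07D9 → 2-byte form DF 99 at offsets 15–16.
U+1CB0 → 3-byte form E1 B2 B0 at offsets 17–19.
Offset 18 falls in char 7's range; it's byte 2 of E1 B2 B0 = 0xB2.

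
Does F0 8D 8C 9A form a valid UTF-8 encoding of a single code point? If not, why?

invalid (overlong encoding)

Leading byte 0xF0 = 11110000 → 4-byte form.
Continuation bytes all match 10xxxxxx. Payload decodes to 0xD31A.
But 0xD31A < 0x10000, the minimum for a 4-byte sequence — this is an overlong encoding.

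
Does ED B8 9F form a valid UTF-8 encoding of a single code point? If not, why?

invalid (encodes a surrogate (U+D800–U+DFFF))

Structurally a 3-byte sequence; payload = 0xDE1F.
But 0xDE1F is in U+D800–U+DFFF, the surrogate range. Surrogates are not Unicode scalar values and are forbidden in UTF-8.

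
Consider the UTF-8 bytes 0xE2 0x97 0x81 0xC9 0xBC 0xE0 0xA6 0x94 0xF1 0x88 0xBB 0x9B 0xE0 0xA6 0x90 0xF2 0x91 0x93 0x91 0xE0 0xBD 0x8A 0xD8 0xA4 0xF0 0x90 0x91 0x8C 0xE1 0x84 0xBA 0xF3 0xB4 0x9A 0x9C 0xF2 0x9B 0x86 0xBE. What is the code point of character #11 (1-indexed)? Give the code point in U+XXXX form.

U+F469C

Offset 0: leading byte 0xE2 = 11100010 → 3-byte char #1 = E2 97 81.
Offset 3: leading byte 0xC9 = 11001001 → 2-byte char #2 = C9 BC.
Offset 5: leading byte 0xE0 = 11100000 → 3-byte char #3 = E0 A6 94.
Offset 8: leading byte 0xF1 = 11110001 → 4-byte char #4 = F1 88 BB 9B.
Offset 12: leading byte 0xE0 = 11100000 → 3-byte char #5 = E0 A6 90.
Offset 15: leading byte 0xF2 = 11110010 → 4-byte char #6 = F2 91 93 91.
Offset 19: leading byte 0xE0 = 11100000 → 3-byte char #7 = E0 BD 8A.
Offset 22: leading byte 0xD8 = 11011000 → 2-byte char #8 = D8 A4.
Offset 24: leading byte 0xF0 = 11110000 → 4-byte char #9 = F0 90 91 8C.
Offset 28: leading byte 0xE1 = 11100001 → 3-byte char #10 = E1 84 BA.
Offset 31: leading byte 0xF3 = 11110011 → 4-byte char #11 = F3 B4 9A 9C.
Leading byte 0xF3 = 11110011 matches 11110xxx → 4-byte sequence.
Byte 1: 0xF3 = 11110011, payload 011 (3 bits).
Byte 2: 0xB4 = 10110100 (10xxxxxx ✓), payload 110100.
Byte 3: 0x9A = 10011010 (10xxxxxx ✓), payload 011010.
Byte 4: 0x9C = 10011100 (10xxxxxx ✓), payload 011100.
Concatenate: 011110100011010011100 = 0xF469C (21 bits → U+F469C).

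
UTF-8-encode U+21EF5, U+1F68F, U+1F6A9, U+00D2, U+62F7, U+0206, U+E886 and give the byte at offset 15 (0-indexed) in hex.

0x8B

U+21EF5 → 4-byte form F0 A1 BB B5 at offsets 0–3.
U+1F68F → 4-byte form F0 9F 9A 8F at offsets 4–7.
U+1F6A9 → 4-byte form F0 9F 9A A9 at offsets 8–11.
U+00D2 → 2-byte form C3 92 at offsets 12–13.
U+62F7 → 3-byte form E6 8B B7 at offsets 14–16.
Offset 15 falls in char 5's range; it's byte 2 of E6 8B B7 = 0x8B.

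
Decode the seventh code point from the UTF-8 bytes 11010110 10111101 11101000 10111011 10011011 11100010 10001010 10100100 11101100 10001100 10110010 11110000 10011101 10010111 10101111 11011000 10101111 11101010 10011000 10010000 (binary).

Offset 0: leading byte 0xD6 = 11010110 → 2-byte char #1 = D6 BD.
Offset 2: leading byte 0xE8 = 11101000 → 3-byte char #2 = E8 BB 9B.
Offset 5: leading byte 0xE2 = 11100010 → 3-byte char #3 = E2 8A A4.
Offset 8: leading byte 0xEC = 11101100 → 3-byte char #4 = EC 8C B2.
Offset 11: leading byte 0xF0 = 11110000 → 4-byte char #5 = F0 9D 97 AF.
Offset 15: leading byte 0xD8 = 11011000 → 2-byte char #6 = D8 AF.
Offset 17: leading byte 0xEA = 11101010 → 3-byte char #7 = EA 98 90.
Leading byte 0xEA = 11101010 matches 1110xxxx → 3-byte sequence.
Byte 1: 0xEA = 11101010, payload 1010 (4 bits).
Byte 2: 0x98 = 10011000 (10xxxxxx ✓), payload 011000.
Byte 3: 0x90 = 10010000 (10xxxxxx ✓), payload 010000.
Concatenate: 1010011000010000 = 0xA610 (16 bits → U+A610).

U+A610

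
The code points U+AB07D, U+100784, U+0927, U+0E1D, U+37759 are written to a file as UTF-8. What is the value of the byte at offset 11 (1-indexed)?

0xA7

1-indexed offset 11 is 0-indexed offset 10.
U+AB07D → 4-byte form F2 AB 81 BD at offsets 0–3.
U+100784 → 4-byte form F4 80 9E 84 at offsets 4–7.
U+0927 → 3-byte form E0 A4 A7 at offsets 8–10.
Offset 10 falls in char 3's range; it's byte 3 of E0 A4 A7 = 0xA7.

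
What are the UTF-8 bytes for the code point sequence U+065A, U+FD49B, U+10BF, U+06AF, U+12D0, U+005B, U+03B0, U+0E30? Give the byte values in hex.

U+065A: 2-byte form → D9 9A.
U+FD49B: 4-byte form → F3 BD 92 9B.
U+10BF: 3-byte form → E1 82 BF.
U+06AF: 2-byte form → DA AF.
U+12D0: 3-byte form → E1 8B 90.
U+005B: 1-byte form → 5B.
U+03B0: 2-byte form → CE B0.
U+0E30: 3-byte form → E0 B8 B0.
Concatenated (20 bytes): D9 9A F3 BD 92 9B E1 82 BF DA AF E1 8B 90 5B CE B0 E0 B8 B0.

D9 9A F3 BD 92 9B E1 82 BF DA AF E1 8B 90 5B CE B0 E0 B8 B0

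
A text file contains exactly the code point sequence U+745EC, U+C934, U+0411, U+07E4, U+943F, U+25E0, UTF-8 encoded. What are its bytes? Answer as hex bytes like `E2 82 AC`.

U+745EC: 4-byte form → F1 B4 97 AC.
U+C934: 3-byte form → EC A4 B4.
U+0411: 2-byte form → D0 91.
U+07E4: 2-byte form → DF A4.
U+943F: 3-byte form → E9 90 BF.
U+25E0: 3-byte form → E2 97 A0.
Concatenated (17 bytes): F1 B4 97 AC EC A4 B4 D0 91 DF A4 E9 90 BF E2 97 A0.

F1 B4 97 AC EC A4 B4 D0 91 DF A4 E9 90 BF E2 97 A0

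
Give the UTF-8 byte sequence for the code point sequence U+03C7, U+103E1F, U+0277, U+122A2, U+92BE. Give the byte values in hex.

CF 87 F4 83 B8 9F C9 B7 F0 92 8A A2 E9 8A BE

U+03C7: 2-byte form → CF 87.
U+103E1F: 4-byte form → F4 83 B8 9F.
U+0277: 2-byte form → C9 B7.
U+122A2: 4-byte form → F0 92 8A A2.
U+92BE: 3-byte form → E9 8A BE.
Concatenated (15 bytes): CF 87 F4 83 B8 9F C9 B7 F0 92 8A A2 E9 8A BE.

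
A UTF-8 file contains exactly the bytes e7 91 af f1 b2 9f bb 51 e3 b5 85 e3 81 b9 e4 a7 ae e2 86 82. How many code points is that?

Byte at offset 0: 0xE7 = 11100111 → 3-byte char (#1). Advance 3.
Byte at offset 3: 0xF1 = 11110001 → 4-byte char (#2). Advance 4.
Byte at offset 7: 0x51 = 01010001 → 1-byte char (#3). Advance 1.
Byte at offset 8: 0xE3 = 11100011 → 3-byte char (#4). Advance 3.
Byte at offset 11: 0xE3 = 11100011 → 3-byte char (#5). Advance 3.
Byte at offset 14: 0xE4 = 11100100 → 3-byte char (#6). Advance 3.
Byte at offset 17: 0xE2 = 11100010 → 3-byte char (#7). Advance 3.
Reached end at offset 20 after 7 code points.

7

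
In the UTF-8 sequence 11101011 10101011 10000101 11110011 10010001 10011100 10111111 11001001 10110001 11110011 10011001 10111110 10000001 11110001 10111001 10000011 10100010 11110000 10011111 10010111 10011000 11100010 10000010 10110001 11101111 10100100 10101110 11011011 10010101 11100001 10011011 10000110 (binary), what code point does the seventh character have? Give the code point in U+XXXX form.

Offset 0: leading byte 0xEB = 11101011 → 3-byte char #1 = EB AB 85.
Offset 3: leading byte 0xF3 = 11110011 → 4-byte char #2 = F3 91 9C BF.
Offset 7: leading byte 0xC9 = 11001001 → 2-byte char #3 = C9 B1.
Offset 9: leading byte 0xF3 = 11110011 → 4-byte char #4 = F3 99 BE 81.
Offset 13: leading byte 0xF1 = 11110001 → 4-byte char #5 = F1 B9 83 A2.
Offset 17: leading byte 0xF0 = 11110000 → 4-byte char #6 = F0 9F 97 98.
Offset 21: leading byte 0xE2 = 11100010 → 3-byte char #7 = E2 82 B1.
Leading byte 0xE2 = 11100010 matches 1110xxxx → 3-byte sequence.
Byte 1: 0xE2 = 11100010, payload 0010 (4 bits).
Byte 2: 0x82 = 10000010 (10xxxxxx ✓), payload 000010.
Byte 3: 0xB1 = 10110001 (10xxxxxx ✓), payload 110001.
Concatenate: 0010000010110001 = 0x20B1 (16 bits → U+20B1).

U+20B1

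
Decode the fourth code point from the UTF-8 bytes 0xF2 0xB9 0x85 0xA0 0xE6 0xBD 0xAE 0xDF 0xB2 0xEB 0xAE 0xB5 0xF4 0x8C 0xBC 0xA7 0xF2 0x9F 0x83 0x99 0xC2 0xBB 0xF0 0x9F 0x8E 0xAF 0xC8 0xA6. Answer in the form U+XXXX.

Offset 0: leading byte 0xF2 = 11110010 → 4-byte char #1 = F2 B9 85 A0.
Offset 4: leading byte 0xE6 = 11100110 → 3-byte char #2 = E6 BD AE.
Offset 7: leading byte 0xDF = 11011111 → 2-byte char #3 = DF B2.
Offset 9: leading byte 0xEB = 11101011 → 3-byte char #4 = EB AE B5.
Leading byte 0xEB = 11101011 matches 1110xxxx → 3-byte sequence.
Byte 1: 0xEB = 11101011, payload 1011 (4 bits).
Byte 2: 0xAE = 10101110 (10xxxxxx ✓), payload 101110.
Byte 3: 0xB5 = 10110101 (10xxxxxx ✓), payload 110101.
Concatenate: 1011101110110101 = 0xBBB5 (16 bits → U+BBB5).

U+BBB5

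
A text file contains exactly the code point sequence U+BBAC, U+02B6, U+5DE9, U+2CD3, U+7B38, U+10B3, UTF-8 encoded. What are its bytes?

U+BBAC: 3-byte form → EB AE AC.
U+02B6: 2-byte form → CA B6.
U+5DE9: 3-byte form → E5 B7 A9.
U+2CD3: 3-byte form → E2 B3 93.
U+7B38: 3-byte form → E7 AC B8.
U+10B3: 3-byte form → E1 82 B3.
Concatenated (17 bytes): EB AE AC CA B6 E5 B7 A9 E2 B3 93 E7 AC B8 E1 82 B3.

EB AE AC CA B6 E5 B7 A9 E2 B3 93 E7 AC B8 E1 82 B3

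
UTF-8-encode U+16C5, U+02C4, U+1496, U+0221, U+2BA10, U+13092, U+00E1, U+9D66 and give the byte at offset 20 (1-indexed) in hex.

1-indexed offset 20 is 0-indexed offset 19.
U+16C5 → 3-byte form E1 9B 85 at offsets 0–2.
U+02C4 → 2-byte form CB 84 at offsets 3–4.
U+1496 → 3-byte form E1 92 96 at offsets 5–7.
U+0221 → 2-byte form C8 A1 at offsets 8–9.
U+2BA10 → 4-byte form F0 AB A8 90 at offsets 10–13.
U+13092 → 4-byte form F0 93 82 92 at offsets 14–17.
U+00E1 → 2-byte form C3 A1 at offsets 18–19.
Offset 19 falls in char 7's range; it's byte 2 of C3 A1 = 0xA1.

0xA1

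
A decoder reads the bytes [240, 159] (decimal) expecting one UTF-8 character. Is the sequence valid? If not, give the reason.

invalid (sequence truncated)

Leading byte 0xF0 = 11110000 → 4-byte form, but only 2 bytes are present.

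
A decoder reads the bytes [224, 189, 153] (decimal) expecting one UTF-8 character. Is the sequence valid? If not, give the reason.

valid

Leading byte 0xE0 = 11100000 → 3-byte form.
Continuation bytes 0xBD=10111101, 0x99=10011001 all match 10xxxxxx.
Decoded value 0xF59 is ≥ 0x800 (shortest form) and not a surrogate.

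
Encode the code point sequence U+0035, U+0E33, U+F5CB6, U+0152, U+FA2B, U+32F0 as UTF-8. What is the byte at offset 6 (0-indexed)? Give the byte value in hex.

U+0035 → 1-byte form 35 at offsets 0–0.
U+0E33 → 3-byte form E0 B8 B3 at offsets 1–3.
U+F5CB6 → 4-byte form F3 B5 B2 B6 at offsets 4–7.
Offset 6 falls in char 3's range; it's byte 3 of F3 B5 B2 B6 = 0xB2.

0xB2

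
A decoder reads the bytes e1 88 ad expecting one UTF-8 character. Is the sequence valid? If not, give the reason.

valid

Leading byte 0xE1 = 11100001 → 3-byte form.
Continuation bytes 0x88=10001000, 0xAD=10101101 all match 10xxxxxx.
Decoded value 0x122D is ≥ 0x800 (shortest form) and not a surrogate.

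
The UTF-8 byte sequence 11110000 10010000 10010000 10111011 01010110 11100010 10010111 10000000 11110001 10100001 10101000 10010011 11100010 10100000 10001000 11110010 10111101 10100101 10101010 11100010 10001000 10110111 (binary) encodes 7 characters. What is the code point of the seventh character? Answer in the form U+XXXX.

U+2237

Offset 0: leading byte 0xF0 = 11110000 → 4-byte char #1 = F0 90 90 BB.
Offset 4: leading byte 0x56 = 01010110 → 1-byte char #2 = 56.
Offset 5: leading byte 0xE2 = 11100010 → 3-byte char #3 = E2 97 80.
Offset 8: leading byte 0xF1 = 11110001 → 4-byte char #4 = F1 A1 A8 93.
Offset 12: leading byte 0xE2 = 11100010 → 3-byte char #5 = E2 A0 88.
Offset 15: leading byte 0xF2 = 11110010 → 4-byte char #6 = F2 BD A5 AA.
Offset 19: leading byte 0xE2 = 11100010 → 3-byte char #7 = E2 88 B7.
Leading byte 0xE2 = 11100010 matches 1110xxxx → 3-byte sequence.
Byte 1: 0xE2 = 11100010, payload 0010 (4 bits).
Byte 2: 0x88 = 10001000 (10xxxxxx ✓), payload 001000.
Byte 3: 0xB7 = 10110111 (10xxxxxx ✓), payload 110111.
Concatenate: 0010001000110111 = 0x2237 (16 bits → U+2237).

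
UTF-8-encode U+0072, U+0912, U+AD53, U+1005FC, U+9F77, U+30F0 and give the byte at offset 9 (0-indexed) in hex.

U+0072 → 1-byte form 72 at offsets 0–0.
U+0912 → 3-byte form E0 A4 92 at offsets 1–3.
U+AD53 → 3-byte form EA B5 93 at offsets 4–6.
U+1005FC → 4-byte form F4 80 97 BC at offsets 7–10.
Offset 9 falls in char 4's range; it's byte 3 of F4 80 97 BC = 0x97.

0x97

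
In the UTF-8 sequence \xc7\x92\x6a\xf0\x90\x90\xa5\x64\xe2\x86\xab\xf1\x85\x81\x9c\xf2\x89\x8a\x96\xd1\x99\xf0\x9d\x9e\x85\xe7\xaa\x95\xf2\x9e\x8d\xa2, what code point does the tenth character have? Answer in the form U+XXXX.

U+7A95

Offset 0: leading byte 0xC7 = 11000111 → 2-byte char #1 = C7 92.
Offset 2: leading byte 0x6A = 01101010 → 1-byte char #2 = 6A.
Offset 3: leading byte 0xF0 = 11110000 → 4-byte char #3 = F0 90 90 A5.
Offset 7: leading byte 0x64 = 01100100 → 1-byte char #4 = 64.
Offset 8: leading byte 0xE2 = 11100010 → 3-byte char #5 = E2 86 AB.
Offset 11: leading byte 0xF1 = 11110001 → 4-byte char #6 = F1 85 81 9C.
Offset 15: leading byte 0xF2 = 11110010 → 4-byte char #7 = F2 89 8A 96.
Offset 19: leading byte 0xD1 = 11010001 → 2-byte char #8 = D1 99.
Offset 21: leading byte 0xF0 = 11110000 → 4-byte char #9 = F0 9D 9E 85.
Offset 25: leading byte 0xE7 = 11100111 → 3-byte char #10 = E7 AA 95.
Leading byte 0xE7 = 11100111 matches 1110xxxx → 3-byte sequence.
Byte 1: 0xE7 = 11100111, payload 0111 (4 bits).
Byte 2: 0xAA = 10101010 (10xxxxxx ✓), payload 101010.
Byte 3: 0x95 = 10010101 (10xxxxxx ✓), payload 010101.
Concatenate: 0111101010010101 = 0x7A95 (16 bits → U+7A95).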